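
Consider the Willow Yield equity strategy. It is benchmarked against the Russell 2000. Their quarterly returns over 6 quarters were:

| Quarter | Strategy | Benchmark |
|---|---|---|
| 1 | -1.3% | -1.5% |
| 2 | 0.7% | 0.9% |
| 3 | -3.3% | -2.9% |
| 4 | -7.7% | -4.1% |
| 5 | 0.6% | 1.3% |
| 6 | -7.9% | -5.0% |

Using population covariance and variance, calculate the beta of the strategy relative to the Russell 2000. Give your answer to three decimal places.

r̄p = -3.1500%,  r̄m = -1.8833%
Cov = Σ(rp − r̄p)(rm − r̄m) / 6 = 8.0675
Var(rm) = Σ(rm − r̄m)² / 6 = 5.6147
β = Cov / Var = 8.0675 / 5.6147 = 1.4369

1.437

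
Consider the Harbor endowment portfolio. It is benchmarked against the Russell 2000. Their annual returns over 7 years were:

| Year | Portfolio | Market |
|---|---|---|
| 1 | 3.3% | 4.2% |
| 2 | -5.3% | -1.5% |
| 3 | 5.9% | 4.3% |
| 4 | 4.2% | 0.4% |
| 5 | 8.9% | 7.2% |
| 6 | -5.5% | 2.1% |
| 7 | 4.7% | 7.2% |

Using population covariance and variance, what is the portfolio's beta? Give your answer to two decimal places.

r̄p = 2.3143%,  r̄m = 3.4143%
Cov = Σ(rp − r̄p)(rm − r̄m) / 7 = 11.4169
Var(rm) = Σ(rm − r̄m)² / 7 = 9.2898
β = Cov / Var = 11.4169 / 9.2898 = 1.2290

1.23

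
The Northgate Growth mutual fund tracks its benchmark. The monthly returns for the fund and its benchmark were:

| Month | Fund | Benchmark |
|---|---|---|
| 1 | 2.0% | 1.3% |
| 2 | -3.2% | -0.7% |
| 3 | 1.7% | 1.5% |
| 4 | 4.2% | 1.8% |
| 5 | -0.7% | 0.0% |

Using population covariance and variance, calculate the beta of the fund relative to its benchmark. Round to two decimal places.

r̄p = 0.8000%,  r̄m = 0.7800%
Cov = Σ(rp − r̄p)(rm − r̄m) / 5 = 2.3660
Var(rm) = Σ(rm − r̄m)² / 5 = 0.9256
β = Cov / Var = 2.3660 / 0.9256 = 2.5562

2.56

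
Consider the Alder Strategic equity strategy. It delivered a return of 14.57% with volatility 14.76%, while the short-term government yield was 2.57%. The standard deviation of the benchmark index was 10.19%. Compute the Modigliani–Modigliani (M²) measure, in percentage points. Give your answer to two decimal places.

10.85

Sharpe = (Rp − Rf) / σp = (14.57% − 2.57%) / 14.76% = 0.8130
M² = Rf + Sharpe × σm = 2.57% + 0.8130 × 10.19% = 10.8545%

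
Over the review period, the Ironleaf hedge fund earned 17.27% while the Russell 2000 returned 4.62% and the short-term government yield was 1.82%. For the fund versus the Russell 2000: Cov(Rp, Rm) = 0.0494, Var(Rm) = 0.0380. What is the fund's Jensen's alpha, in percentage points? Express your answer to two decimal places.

11.81

β = Cov / Var = 0.0494 / 0.0380 = 1.3000
E[R] = Rf + β(Rm − Rf) = 1.82% + 1.3000 × (4.62% − 1.82%) = 5.4600%
α = Rp − E[R] = 17.27% − 5.4600% = 11.8100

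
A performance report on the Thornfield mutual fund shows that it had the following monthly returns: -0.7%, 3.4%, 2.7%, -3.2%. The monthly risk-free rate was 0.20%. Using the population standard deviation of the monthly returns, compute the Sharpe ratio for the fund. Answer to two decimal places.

0.13

μ = (-0.7 + 3.4 + 2.7 − 3.2) / 4 = 0.5500%
Σ(r − μ)² = 28.3700; population σ = √(28.3700/4) = 2.6632%
Sharpe = (μ − rf) / σ = (0.5500 − 0.2) / 2.6632 = 0.3500 / 2.6632 = 0.1314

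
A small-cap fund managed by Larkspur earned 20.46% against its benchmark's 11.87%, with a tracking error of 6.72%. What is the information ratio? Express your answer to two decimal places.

1.28

IR = (Rp − Rb) / TE = (20.46% − 11.87%) / 6.72% = 8.59% / 6.72% = 1.2783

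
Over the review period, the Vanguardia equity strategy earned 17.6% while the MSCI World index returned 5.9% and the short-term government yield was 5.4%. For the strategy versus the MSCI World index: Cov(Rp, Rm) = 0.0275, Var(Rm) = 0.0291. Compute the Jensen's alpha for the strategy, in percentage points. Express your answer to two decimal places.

β = Cov / Var = 0.0275 / 0.0291 = 0.9450
E[R] = Rf + β(Rm − Rf) = 5.4% + 0.9450 × (5.9% − 5.4%) = 5.8725%
α = Rp − E[R] = 17.6% − 5.8725% = 11.7275

11.73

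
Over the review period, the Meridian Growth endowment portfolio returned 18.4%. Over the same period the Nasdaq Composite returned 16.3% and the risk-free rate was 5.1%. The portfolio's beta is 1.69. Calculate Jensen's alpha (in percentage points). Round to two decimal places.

CAPM expected return = Rf + β(Rm − Rf) = 5.1% + 1.69 × (16.3% − 5.1%) = 5.1 + 1.69 × 11.20 = 24.0280%
Jensen's α = Rp − E[R] = 18.4% − 24.0280% = -5.6280

-5.63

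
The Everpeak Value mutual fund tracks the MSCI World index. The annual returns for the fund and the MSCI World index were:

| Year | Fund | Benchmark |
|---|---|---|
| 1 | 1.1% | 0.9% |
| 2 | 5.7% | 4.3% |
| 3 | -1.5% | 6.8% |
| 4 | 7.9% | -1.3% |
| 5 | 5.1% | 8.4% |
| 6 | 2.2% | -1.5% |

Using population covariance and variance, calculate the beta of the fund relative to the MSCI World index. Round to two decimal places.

r̄p = 3.4167%,  r̄m = 2.9333%
Cov = Σ(rp − r̄p)(rm − r̄m) / 6 = -2.5939
Var(rm) = Σ(rm − r̄m)² / 6 = 14.7356
β = Cov / Var = -2.5939 / 14.7356 = -0.1760

-0.18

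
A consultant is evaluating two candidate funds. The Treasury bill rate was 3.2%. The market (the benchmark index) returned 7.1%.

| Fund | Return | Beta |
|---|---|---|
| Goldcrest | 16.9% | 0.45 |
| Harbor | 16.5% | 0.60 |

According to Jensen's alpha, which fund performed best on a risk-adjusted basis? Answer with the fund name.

Goldcrest: α = 16.9% − [3.2% + 0.45 × (7.1% − 3.2%)] = 11.945
Harbor: α = 16.5% − [3.2% + 0.60 × (7.1% − 3.2%)] = 10.960
Highest: Goldcrest (11.945).

Goldcrest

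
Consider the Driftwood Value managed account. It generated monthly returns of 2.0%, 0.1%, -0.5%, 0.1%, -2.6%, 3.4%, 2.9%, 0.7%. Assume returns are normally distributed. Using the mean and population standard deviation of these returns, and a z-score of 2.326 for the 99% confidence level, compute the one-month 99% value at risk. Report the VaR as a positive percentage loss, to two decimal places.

r̄ = (2 + 0.1 − 0.5 + 0.1 − 2.6 + 3.4 + 2.9 + 0.7) / 8 = 0.7625%
Population σ = √[Σ(r − r̄)² / 8] = √[26.8388 / 8] = √3.3549 = 1.8316%
VaR = −(r̄ − z·σ) = −(0.7625 − 2.326 × 1.8316) = −(-3.4978) = 3.4978%

3.50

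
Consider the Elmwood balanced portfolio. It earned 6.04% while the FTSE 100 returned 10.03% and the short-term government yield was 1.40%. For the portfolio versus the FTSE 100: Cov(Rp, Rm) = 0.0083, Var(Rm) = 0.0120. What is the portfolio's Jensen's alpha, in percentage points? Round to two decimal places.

β = Cov / Var = 0.0083 / 0.0120 = 0.6917
E[R] = Rf + β(Rm − Rf) = 1.40% + 0.6917 × (10.03% − 1.40%) = 7.3694%
α = Rp − E[R] = 6.04% − 7.3694% = -1.3294

-1.33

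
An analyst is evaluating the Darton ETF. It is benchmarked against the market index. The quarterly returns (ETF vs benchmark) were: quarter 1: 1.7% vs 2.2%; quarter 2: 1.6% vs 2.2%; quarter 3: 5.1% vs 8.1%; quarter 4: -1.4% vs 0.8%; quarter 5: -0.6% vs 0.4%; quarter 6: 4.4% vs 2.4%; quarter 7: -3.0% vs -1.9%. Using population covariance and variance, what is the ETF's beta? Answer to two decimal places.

0.84

r̄p = 1.1143%,  r̄m = 2.0286%
Cov = Σ(rp − r̄p)(rm − r̄m) / 7 = 6.8067
Var(rm) = Σ(rm − r̄m)² / 7 = 8.0935
β = Cov / Var = 6.8067 / 8.0935 = 0.8410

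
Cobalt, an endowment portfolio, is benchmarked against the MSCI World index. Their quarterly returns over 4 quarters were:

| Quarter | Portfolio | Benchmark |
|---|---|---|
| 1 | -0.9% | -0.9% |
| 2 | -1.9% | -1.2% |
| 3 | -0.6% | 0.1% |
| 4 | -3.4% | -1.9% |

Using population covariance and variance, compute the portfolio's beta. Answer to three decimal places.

1.383

r̄p = -1.7000%,  r̄m = -0.9750%
Cov = Σ(rp − r̄p)(rm − r̄m) / 4 = 0.7150
Var(rm) = Σ(rm − r̄m)² / 4 = 0.5169
β = Cov / Var = 0.7150 / 0.5169 = 1.3832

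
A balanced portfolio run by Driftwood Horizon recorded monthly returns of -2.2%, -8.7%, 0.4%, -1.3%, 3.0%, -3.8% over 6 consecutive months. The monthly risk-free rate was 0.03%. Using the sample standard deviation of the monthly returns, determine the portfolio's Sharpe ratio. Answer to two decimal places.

-0.53

Mean return μ = -12.60 / 6 = -2.1000%
Sample std dev = √[79.3600 / 5] = 3.9840%
Sharpe = (μ − rf) / σ = (-2.1000 − 0.03) / 3.9840 = -2.1300 / 3.9840 = -0.5346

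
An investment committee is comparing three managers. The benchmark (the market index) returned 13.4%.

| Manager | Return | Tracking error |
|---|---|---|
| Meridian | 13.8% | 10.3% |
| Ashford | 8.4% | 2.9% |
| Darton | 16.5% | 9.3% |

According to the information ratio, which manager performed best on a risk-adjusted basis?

Darton

Meridian: IR = (13.8% − 13.4%) / 10.3% = 0.039
Ashford: IR = (8.4% − 13.4%) / 2.9% = -1.724
Darton: IR = (16.5% − 13.4%) / 9.3% = 0.333
Highest: Darton (0.333).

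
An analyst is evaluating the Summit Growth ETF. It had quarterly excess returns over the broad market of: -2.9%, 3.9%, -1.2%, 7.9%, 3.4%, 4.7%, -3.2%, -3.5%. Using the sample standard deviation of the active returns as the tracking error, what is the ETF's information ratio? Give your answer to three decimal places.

r̄ = (-2.9 + 3.9 − 1.2 + 7.9 + 3.4 + 4.7 − 3.2 − 3.5) / 8 = 1.1375%
Σ(r − r̄)² = (-2.9 − 1.1375)² + (3.9 − 1.1375)² + (-1.2 − 1.1375)² + … = 133.2588
σ = √[133.2588 / 7] = 4.3631%
IR = r̄ / tracking error = 1.1375 / 4.3631 = 0.2607

0.261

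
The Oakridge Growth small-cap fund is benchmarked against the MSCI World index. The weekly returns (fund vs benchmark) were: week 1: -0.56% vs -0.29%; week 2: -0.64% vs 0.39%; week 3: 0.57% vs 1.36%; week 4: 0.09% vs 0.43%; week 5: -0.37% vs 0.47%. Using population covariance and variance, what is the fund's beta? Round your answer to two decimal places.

r̄p = -0.1820%,  r̄m = 0.4720%
Cov = Σ(rp − r̄p)(rm − r̄m) / 5 = 0.1965
Var(rm) = Σ(rm − r̄m)² / 5 = 0.2755
β = Cov / Var = 0.1965 / 0.2755 = 0.7132

0.71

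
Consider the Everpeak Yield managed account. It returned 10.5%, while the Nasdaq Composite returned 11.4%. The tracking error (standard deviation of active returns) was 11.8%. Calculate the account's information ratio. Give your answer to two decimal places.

-0.08

IR = (Rp − Rb) / TE = (10.5% − 11.4%) / 11.8% = -0.90% / 11.8% = -0.0763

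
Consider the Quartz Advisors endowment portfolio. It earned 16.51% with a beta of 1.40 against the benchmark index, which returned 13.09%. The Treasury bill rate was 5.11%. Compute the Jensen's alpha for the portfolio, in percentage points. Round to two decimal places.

0.23

CAPM expected return = Rf + β(Rm − Rf) = 5.11% + 1.40 × (13.09% − 5.11%) = 5.11 + 1.40 × 7.98 = 16.2820%
Jensen's α = Rp − E[R] = 16.51% − 16.2820% = 0.2280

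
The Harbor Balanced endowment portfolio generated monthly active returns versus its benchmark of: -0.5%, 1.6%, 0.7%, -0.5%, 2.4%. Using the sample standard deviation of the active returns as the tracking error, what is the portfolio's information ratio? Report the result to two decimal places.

0.58

r̄ = (-0.5 + 1.6 + 0.7 − 0.5 + 2.4) / 5 = 0.7400%
Sample σ = √[Σ(r − r̄)² / 4] = √[6.5720 / 4] = √1.6430 = 1.2818%
IR = r̄ / tracking error = 0.7400 / 1.2818 = 0.5773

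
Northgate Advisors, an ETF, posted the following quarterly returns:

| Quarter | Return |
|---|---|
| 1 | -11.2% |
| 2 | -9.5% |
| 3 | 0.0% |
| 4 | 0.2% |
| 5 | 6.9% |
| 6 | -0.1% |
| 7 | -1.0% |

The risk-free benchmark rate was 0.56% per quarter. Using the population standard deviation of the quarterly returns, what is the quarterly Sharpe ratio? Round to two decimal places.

-0.46

r̄ = (-11.2 − 9.5 + 0 + 0.2 + 6.9 − 0.1 − 1) / 7 = -14.70 / 7 = -2.1000%
Σ(r − r̄)² = (-11.2 − (-2.1000))² + (-9.5 − (-2.1000))² + (0 − (-2.1000))² + … = 233.4800
σ = √[233.4800 / 7] = 5.7753%
Sharpe = (r̄ − rf) / σ = (-2.1000 − 0.56) / 5.7753 = -2.6600 / 5.7753 = -0.4606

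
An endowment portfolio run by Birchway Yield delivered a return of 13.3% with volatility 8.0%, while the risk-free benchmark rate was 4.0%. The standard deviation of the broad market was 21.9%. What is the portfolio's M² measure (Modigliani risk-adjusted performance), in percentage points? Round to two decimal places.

Sharpe = (Rp − Rf) / σp = (13.3% − 4.0%) / 8.0% = 1.1625
M² = Rf + Sharpe × σm = 4.0% + 1.1625 × 21.9% = 29.4588%

29.46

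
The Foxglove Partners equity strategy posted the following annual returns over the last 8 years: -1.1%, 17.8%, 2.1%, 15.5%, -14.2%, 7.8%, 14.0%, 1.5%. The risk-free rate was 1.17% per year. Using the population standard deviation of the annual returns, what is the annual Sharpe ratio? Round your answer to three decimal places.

0.429

Mean return r̄ = 43.40 / 8 = 5.4250%
Σ(r − r̄)² = 787.9950; population σ = √(787.9950/8) = 9.9247%
Sharpe = (r̄ − rf) / σ = (5.4250 − 1.17) / 9.9247 = 4.2550 / 9.9247 = 0.4287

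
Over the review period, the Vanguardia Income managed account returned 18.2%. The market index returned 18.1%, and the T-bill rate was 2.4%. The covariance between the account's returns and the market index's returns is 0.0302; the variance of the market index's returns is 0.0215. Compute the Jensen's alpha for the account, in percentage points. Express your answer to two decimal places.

-6.25

β = Cov / Var = 0.0302 / 0.0215 = 1.4047
E[R] = Rf + β(Rm − Rf) = 2.4% + 1.4047 × (18.1% − 2.4%) = 24.4538%
α = Rp − E[R] = 18.2% − 24.4538% = -6.2538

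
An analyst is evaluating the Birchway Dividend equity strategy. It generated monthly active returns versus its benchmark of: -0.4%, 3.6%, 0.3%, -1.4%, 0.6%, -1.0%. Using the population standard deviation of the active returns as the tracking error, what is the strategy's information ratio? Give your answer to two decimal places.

0.17

Mean return μ = 1.70 / 6 = 0.2833%
Σ(r − μ)² = (-0.4 − 0.2833)² + (3.6 − 0.2833)² + … = 16.0483
σ = √[16.0483 / 6] = 1.6355%
IR = μ / tracking error = 0.2833 / 1.6355 = 0.1732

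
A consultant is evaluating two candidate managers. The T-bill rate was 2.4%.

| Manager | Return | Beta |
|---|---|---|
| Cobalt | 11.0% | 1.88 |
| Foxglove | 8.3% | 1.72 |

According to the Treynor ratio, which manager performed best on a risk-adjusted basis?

Cobalt: Treynor = (11.0% − 2.4%) / 1.88 = 4.574
Foxglove: Treynor = (8.3% − 2.4%) / 1.72 = 3.430
Highest: Cobalt (4.574).

Cobalt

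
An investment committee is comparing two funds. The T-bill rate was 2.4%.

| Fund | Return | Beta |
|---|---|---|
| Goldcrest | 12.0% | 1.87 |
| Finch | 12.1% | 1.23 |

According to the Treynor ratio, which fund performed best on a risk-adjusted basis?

Finch

Goldcrest: Treynor = (12.0% − 2.4%) / 1.87 = 5.134
Finch: Treynor = (12.1% − 2.4%) / 1.23 = 7.886
Highest: Finch (7.886).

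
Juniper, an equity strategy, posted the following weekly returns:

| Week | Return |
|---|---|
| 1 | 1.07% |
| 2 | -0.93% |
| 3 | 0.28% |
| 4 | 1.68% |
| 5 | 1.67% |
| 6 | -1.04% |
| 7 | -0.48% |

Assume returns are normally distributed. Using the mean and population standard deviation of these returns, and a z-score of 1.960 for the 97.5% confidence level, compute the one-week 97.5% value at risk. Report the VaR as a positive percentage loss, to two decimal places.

1.81

Mean return r̄ = 2.250 / 7 = 0.3214%
Σ(r − r̄)² = (1.07 − 0.3214)² + (-0.93 − 0.3214)² + … = 8.2883
σ = √[8.2883 / 7] = 1.0881%
VaR = −(r̄ − z·σ) = −(0.3214 − 1.960 × 1.0881) = −(-1.8113) = 1.8113%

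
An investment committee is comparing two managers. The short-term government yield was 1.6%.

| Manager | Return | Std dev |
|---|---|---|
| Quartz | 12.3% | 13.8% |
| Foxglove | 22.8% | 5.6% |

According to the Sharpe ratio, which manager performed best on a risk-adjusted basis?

Foxglove

Quartz: Sharpe ratio = (12.3% − 1.6%) / 13.8% = 0.775
Foxglove: Sharpe ratio = (22.8% − 1.6%) / 5.6% = 3.786
Highest: Foxglove (3.786).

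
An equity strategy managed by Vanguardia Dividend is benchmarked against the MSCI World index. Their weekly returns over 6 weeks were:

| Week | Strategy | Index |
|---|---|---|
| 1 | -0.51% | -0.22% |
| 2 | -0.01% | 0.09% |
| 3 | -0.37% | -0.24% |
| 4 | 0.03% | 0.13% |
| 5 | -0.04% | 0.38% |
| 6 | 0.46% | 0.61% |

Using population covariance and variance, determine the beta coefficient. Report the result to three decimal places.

r̄p = -0.0733%,  r̄m = 0.1250%
Cov = Σ(rp − r̄p)(rm − r̄m) / 6 = 0.0874
Var(rm) = Σ(rm − r̄m)² / 6 = 0.0923
β = Cov / Var = 0.0874 / 0.0923 = 0.9469

0.947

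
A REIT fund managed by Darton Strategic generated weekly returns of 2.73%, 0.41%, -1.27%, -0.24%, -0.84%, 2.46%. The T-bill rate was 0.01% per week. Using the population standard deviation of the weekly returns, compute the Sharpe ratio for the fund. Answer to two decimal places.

r̄ = (2.73 + 0.41 − 1.27 − 0.24 − 0.84 + 2.46) / 6 = 3.250 / 6 = 0.5417%
Σ(r − r̄)² = (2.73 − 0.5417)² + (0.41 − 0.5417)² + (-1.27 − 0.5417)² + … = 14.2883
population σ = √(14.2883 / 6) = √2.3814 = 1.5432%
Sharpe = (r̄ − rf) / σ = (0.5417 − 0.01) / 1.5432 = 0.5317 / 1.5432 = 0.3445

0.34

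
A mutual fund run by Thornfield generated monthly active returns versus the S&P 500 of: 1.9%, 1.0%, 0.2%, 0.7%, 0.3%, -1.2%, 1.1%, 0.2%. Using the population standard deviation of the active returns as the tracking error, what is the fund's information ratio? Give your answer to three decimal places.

r̄ = (1.9 + 1 + 0.2 + 0.7 + 0.3 − 1.2 + 1.1 + 0.2) / 8 = 0.5250%
Σ(r − r̄)² = (1.9 − 0.5250)² + (1 − 0.5250)² + … = 5.7150
population σ = √(5.7150 / 8) = √0.7144 = 0.8452%
IR = r̄ / tracking error = 0.5250 / 0.8452 = 0.6212

0.621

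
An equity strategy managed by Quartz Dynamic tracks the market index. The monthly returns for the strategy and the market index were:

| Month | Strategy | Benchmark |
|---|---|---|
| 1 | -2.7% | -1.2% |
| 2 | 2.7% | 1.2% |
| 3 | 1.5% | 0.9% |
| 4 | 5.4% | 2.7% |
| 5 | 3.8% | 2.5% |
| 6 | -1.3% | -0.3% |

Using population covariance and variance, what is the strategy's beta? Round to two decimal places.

1.98

r̄p = 1.5667%,  r̄m = 0.9667%
Cov = Σ(rp − r̄p)(rm − r̄m) / 6 = 3.8689
Var(rm) = Σ(rm − r̄m)² / 6 = 1.9522
β = Cov / Var = 3.8689 / 1.9522 = 1.9818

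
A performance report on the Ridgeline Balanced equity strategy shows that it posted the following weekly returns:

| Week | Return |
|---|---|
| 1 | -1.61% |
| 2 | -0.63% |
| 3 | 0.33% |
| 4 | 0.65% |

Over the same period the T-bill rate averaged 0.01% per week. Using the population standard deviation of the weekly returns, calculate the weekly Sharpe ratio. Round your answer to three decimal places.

-0.368

r̄ = (-1.61 − 0.63 + 0.33 + 0.65) / 4 = -1.260 / 4 = -0.3150%
Population σ = √[Σ(r − r̄)² / 4] = √[3.1235 / 4] = √0.7809 = 0.8837%
Sharpe = (r̄ − rf) / σ = (-0.3150 − 0.01) / 0.8837 = -0.3250 / 0.8837 = -0.3678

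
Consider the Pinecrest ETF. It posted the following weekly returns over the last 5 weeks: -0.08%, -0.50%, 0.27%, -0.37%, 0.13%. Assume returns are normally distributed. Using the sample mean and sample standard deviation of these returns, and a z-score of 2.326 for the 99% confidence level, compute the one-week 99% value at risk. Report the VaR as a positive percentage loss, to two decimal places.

0.87

Mean return r̄ = -0.550 / 5 = -0.1100%
Sample std dev = √[0.4226 / 4] = 0.3250%
VaR = −(r̄ − z·σ) = −(-0.1100 − 2.326 × 0.3250) = −(-0.8660) = 0.8660%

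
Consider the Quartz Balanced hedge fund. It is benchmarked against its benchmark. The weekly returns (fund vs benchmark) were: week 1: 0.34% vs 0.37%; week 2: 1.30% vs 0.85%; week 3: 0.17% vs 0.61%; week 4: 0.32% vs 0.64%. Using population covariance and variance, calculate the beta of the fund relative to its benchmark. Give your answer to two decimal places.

r̄p = 0.5325%,  r̄m = 0.6175%
Cov = Σ(rp − r̄p)(rm − r̄m) / 4 = 0.0560
Var(rm) = Σ(rm − r̄m)² / 4 = 0.0290
β = Cov / Var = 0.0560 / 0.0290 = 1.9310

1.93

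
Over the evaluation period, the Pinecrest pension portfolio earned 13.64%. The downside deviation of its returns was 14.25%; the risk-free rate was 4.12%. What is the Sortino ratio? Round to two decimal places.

0.67

Sortino = (Rp − Rf) / σd = (13.64% − 4.12%) / 14.25% = 9.52% / 14.25% = 0.6681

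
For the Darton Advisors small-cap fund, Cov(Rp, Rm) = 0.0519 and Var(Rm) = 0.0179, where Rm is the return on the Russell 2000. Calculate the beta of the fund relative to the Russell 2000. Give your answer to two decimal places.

β = Cov(Rp, Rm) / Var(Rm) = 0.0519 / 0.0179 = 2.8994

2.90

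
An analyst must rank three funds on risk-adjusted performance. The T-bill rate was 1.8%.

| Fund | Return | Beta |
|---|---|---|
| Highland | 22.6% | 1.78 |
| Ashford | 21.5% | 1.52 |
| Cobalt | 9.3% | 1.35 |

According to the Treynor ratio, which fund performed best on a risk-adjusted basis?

Ashford

Highland: Treynor = (22.6% − 1.8%) / 1.78 = 11.685
Ashford: Treynor = (21.5% − 1.8%) / 1.52 = 12.961
Cobalt: Treynor = (9.3% − 1.8%) / 1.35 = 5.556
Highest: Ashford (12.961).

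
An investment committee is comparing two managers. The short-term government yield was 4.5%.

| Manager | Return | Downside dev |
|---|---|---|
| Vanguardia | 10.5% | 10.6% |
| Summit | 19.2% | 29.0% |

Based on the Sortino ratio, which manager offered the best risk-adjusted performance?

Vanguardia

Vanguardia: Sortino ratio = (10.5% − 4.5%) / 10.6% = 0.566
Summit: Sortino ratio = (19.2% − 4.5%) / 29.0% = 0.507
Highest: Vanguardia (0.566).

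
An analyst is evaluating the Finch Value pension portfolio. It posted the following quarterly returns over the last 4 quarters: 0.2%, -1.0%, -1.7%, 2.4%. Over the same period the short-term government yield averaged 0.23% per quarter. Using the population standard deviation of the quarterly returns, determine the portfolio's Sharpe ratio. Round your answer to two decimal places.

Mean return μ = -0.10 / 4 = -0.0250%
Σ(r − μ)² = (0.2 − (-0.0250))² + (-1 − (-0.0250))² + (-1.7 − (-0.0250))² + … = 9.6875
σ = √[9.6875 / 4] = 1.5562%
Sharpe = (μ − rf) / σ = (-0.0250 − 0.23) / 1.5562 = -0.2550 / 1.5562 = -0.1639

-0.16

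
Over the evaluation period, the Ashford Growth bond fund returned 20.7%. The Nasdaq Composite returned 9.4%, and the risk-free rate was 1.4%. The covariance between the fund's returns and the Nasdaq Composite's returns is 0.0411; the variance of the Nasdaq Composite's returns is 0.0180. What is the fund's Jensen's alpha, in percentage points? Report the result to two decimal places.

1.03

β = Cov / Var = 0.0411 / 0.0180 = 2.2833
E[R] = Rf + β(Rm − Rf) = 1.4% + 2.2833 × (9.4% − 1.4%) = 19.6664%
α = Rp − E[R] = 20.7% − 19.6664% = 1.0336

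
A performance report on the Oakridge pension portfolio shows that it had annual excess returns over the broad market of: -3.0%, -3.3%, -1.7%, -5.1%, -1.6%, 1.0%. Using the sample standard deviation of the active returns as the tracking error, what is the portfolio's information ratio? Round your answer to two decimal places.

Mean return r̄ = -13.70 / 6 = -2.2833%
Σ(r − r̄)² = (-3 − (-2.2833))² + (-3.3 − (-2.2833))² + (-1.7 − (-2.2833))² + … = 21.0683
sample σ = √(21.0683 / 5) = √4.2137 = 2.0527%
IR = r̄ / tracking error = -2.2833 / 2.0527 = -1.1123

-1.11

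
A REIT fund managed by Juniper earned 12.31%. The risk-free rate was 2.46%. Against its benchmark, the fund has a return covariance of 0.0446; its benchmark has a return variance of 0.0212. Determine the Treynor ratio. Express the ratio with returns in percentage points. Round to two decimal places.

4.68

β = Cov / Var = 0.0446 / 0.0212 = 2.1038
Treynor = (Rp − Rf) / β = (12.31% − 2.46%) / 2.1038 = 9.85 / 2.1038 = 4.6820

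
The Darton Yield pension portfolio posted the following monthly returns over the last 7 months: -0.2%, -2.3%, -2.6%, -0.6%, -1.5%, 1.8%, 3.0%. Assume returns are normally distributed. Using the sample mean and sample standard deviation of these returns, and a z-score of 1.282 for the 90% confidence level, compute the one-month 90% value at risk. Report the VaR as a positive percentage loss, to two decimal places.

Mean return r̄ = -2.40 / 7 = -0.3429%
Sample σ = √[Σ(r − r̄)² / 6] = √[26.1171 / 6] = √4.3529 = 2.0864%
VaR = −(r̄ − z·σ) = −(-0.3429 − 1.282 × 2.0864) = −(-3.0177) = 3.0177%

3.02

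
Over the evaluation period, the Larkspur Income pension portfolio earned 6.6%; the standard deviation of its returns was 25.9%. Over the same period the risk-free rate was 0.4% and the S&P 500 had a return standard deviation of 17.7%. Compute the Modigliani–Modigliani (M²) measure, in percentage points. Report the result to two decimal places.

Sharpe = (Rp − Rf) / σp = (6.6% − 0.4%) / 25.9% = 0.2394
M² = Rf + Sharpe × σm = 0.4% + 0.2394 × 17.7% = 4.6374%

4.64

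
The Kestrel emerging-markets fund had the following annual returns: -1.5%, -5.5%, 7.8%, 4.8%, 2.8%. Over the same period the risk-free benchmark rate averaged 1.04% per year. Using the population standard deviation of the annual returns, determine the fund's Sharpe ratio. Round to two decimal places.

r̄ = (-1.5 − 5.5 + 7.8 + 4.8 + 2.8) / 5 = 8.40 / 5 = 1.6800%
Σ(r − r̄)² = 110.1080; population σ = √(110.1080/5) = 4.6927%
Sharpe = (r̄ − rf) / σ = (1.6800 − 1.04) / 4.6927 = 0.6400 / 4.6927 = 0.1364

0.14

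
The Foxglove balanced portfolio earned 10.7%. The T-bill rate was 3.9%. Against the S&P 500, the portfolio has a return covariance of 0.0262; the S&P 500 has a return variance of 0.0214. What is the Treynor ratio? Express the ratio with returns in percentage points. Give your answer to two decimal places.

5.55

β = Cov / Var = 0.0262 / 0.0214 = 1.2243
Treynor = (Rp − Rf) / β = (10.7% − 3.9%) / 1.2243 = 6.80 / 1.2243 = 5.5542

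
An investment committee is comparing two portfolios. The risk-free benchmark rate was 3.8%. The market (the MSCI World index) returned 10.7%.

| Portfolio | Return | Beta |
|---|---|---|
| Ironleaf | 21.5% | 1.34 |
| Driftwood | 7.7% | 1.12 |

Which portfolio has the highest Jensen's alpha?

Ironleaf: α = 21.5% − [3.8% + 1.34 × (10.7% − 3.8%)] = 8.454
Driftwood: α = 7.7% − [3.8% + 1.12 × (10.7% − 3.8%)] = -3.828
Highest: Ironleaf (8.454).

Ironleaf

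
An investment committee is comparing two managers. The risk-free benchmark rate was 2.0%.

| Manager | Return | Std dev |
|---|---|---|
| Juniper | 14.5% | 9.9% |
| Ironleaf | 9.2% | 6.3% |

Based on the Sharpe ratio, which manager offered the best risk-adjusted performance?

Juniper

Juniper: Sharpe ratio = (14.5% − 2.0%) / 9.9% = 1.263
Ironleaf: Sharpe ratio = (9.2% − 2.0%) / 6.3% = 1.143
Highest: Juniper (1.263).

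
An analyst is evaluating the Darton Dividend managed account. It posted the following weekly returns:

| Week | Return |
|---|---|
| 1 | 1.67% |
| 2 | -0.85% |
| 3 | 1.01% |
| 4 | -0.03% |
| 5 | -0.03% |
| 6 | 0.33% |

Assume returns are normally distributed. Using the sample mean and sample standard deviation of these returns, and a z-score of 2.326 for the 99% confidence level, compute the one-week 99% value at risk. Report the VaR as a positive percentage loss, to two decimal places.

r̄ = (1.67 − 0.85 + 1.01 − 0.03 − 0.03 + 0.33) / 6 = 2.100 / 6 = 0.3500%
Sample std dev = √[3.9072 / 5] = 0.8840%
VaR = −(r̄ − z·σ) = −(0.3500 − 2.326 × 0.8840) = −(-1.7062) = 1.7062%

1.71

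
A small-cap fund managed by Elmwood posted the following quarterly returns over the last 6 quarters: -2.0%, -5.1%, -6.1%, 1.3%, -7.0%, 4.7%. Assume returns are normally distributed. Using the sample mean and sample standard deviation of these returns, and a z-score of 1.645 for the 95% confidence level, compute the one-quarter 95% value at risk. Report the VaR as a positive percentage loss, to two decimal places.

9.95

μ = (-2 − 5.1 − 6.1 + 1.3 − 7 + 4.7) / 6 = -2.3667%
Sample std dev = √[106.3933 / 5] = 4.6129%
VaR = −(μ − z·σ) = −(-2.3667 − 1.645 × 4.6129) = −(-9.9549) = 9.9549%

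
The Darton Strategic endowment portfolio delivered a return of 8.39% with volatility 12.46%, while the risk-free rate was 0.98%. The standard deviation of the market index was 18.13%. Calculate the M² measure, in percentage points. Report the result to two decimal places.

11.76

Sharpe = (Rp − Rf) / σp = (8.39% − 0.98%) / 12.46% = 0.5947
M² = Rf + Sharpe × σm = 0.98% + 0.5947 × 18.13% = 11.7619%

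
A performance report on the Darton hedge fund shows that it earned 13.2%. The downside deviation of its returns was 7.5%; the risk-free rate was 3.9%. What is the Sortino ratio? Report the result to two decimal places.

Sortino = (Rp − Rf) / σd = (13.2% − 3.9%) / 7.5% = 9.30% / 7.5% = 1.2400

1.24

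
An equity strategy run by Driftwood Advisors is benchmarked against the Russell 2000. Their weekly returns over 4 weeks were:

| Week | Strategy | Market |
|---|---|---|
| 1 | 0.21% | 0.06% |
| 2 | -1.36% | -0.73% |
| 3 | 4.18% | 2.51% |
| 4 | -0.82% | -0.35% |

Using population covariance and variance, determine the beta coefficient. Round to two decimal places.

1.71

r̄p = 0.5525%,  r̄m = 0.3725%
Cov = Σ(rp − r̄p)(rm − r̄m) / 4 = 2.7402
Var(rm) = Σ(rm − r̄m)² / 4 = 1.6010
β = Cov / Var = 2.7402 / 1.6010 = 1.7116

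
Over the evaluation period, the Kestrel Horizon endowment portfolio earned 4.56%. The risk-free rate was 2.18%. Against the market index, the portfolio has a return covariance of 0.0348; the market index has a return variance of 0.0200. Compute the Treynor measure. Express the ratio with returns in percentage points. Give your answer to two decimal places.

β = Cov / Var = 0.0348 / 0.0200 = 1.7400
Treynor = (Rp − Rf) / β = (4.56% − 2.18%) / 1.7400 = 2.38 / 1.7400 = 1.3678

1.37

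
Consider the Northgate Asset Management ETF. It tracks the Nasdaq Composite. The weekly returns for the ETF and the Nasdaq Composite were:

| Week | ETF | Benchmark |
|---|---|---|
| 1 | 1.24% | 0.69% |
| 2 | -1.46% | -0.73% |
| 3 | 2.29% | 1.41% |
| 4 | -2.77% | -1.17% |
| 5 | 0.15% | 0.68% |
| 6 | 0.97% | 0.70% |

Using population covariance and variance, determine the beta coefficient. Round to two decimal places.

r̄p = 0.0700%,  r̄m = 0.2633%
Cov = Σ(rp − r̄p)(rm − r̄m) / 6 = 1.5103
Var(rm) = Σ(rm − r̄m)² / 6 = 0.8171
β = Cov / Var = 1.5103 / 0.8171 = 1.8484

1.85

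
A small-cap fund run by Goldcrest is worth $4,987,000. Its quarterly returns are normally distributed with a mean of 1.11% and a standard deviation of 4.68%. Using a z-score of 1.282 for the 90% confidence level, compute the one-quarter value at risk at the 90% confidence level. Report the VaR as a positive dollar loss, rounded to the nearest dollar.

$243,852

Return at the 90% tail: μ − z·σ = 1.11% − 1.282 × 4.68% = 1.11 − 5.99976 = -4.88976%
VaR = −(-4.88976%) × $4,987,000 = 4.88976% × $4,987,000 = $243,852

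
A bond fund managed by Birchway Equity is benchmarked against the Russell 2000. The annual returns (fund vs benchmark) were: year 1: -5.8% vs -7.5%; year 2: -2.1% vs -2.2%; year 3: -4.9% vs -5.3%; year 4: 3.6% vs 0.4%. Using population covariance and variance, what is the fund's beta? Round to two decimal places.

1.16

r̄p = -2.3000%,  r̄m = -3.6500%
Cov = Σ(rp − r̄p)(rm − r̄m) / 4 = 10.4875
Var(rm) = Σ(rm − r̄m)² / 4 = 9.0125
β = Cov / Var = 10.4875 / 9.0125 = 1.1637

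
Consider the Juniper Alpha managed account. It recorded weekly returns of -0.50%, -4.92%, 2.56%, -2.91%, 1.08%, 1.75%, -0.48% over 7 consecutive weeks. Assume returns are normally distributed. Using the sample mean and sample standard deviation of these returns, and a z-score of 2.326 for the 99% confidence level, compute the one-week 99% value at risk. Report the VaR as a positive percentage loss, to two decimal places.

6.66

μ = (-0.5 − 4.92 + 2.56 − 2.91 + 1.08 + 1.75 − 0.48) / 7 = -0.4886%
Σ(r − μ)² = 42.2665; sample σ = √(42.2665/6) = 2.6541%
VaR = −(μ − z·σ) = −(-0.4886 − 2.326 × 2.6541) = −(-6.6620) = 6.6620%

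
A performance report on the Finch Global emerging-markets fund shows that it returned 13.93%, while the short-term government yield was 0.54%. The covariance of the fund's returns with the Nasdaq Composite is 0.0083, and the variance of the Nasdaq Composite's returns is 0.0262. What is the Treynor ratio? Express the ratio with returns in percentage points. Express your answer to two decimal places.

42.27

β = Cov / Var = 0.0083 / 0.0262 = 0.3168
Treynor = (Rp − Rf) / β = (13.93% − 0.54%) / 0.3168 = 13.39 / 0.3168 = 42.2664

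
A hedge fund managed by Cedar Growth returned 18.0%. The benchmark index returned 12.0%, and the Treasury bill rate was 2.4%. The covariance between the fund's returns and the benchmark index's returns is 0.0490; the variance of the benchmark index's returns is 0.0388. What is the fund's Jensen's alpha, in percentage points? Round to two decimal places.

3.48

β = Cov / Var = 0.0490 / 0.0388 = 1.2629
E[R] = Rf + β(Rm − Rf) = 2.4% + 1.2629 × (12.0% − 2.4%) = 14.5238%
α = Rp − E[R] = 18.0% − 14.5238% = 3.4762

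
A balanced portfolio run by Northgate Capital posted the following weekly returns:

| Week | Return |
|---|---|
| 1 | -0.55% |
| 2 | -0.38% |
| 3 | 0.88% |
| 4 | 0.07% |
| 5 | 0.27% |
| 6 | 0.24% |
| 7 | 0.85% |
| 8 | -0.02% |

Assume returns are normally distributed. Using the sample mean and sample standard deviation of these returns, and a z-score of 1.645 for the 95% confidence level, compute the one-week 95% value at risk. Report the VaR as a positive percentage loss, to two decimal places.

0.68

μ = (-0.55 − 0.38 + 0.88 + 0.07 + 0.27 + 0.24 + 0.85 − 0.02) / 8 = 0.1700%
Σ(r − μ)² = 1.8484; sample σ = √(1.8484/7) = 0.5139%
VaR = −(μ − z·σ) = −(0.1700 − 1.645 × 0.5139) = −(-0.6754) = 0.6754%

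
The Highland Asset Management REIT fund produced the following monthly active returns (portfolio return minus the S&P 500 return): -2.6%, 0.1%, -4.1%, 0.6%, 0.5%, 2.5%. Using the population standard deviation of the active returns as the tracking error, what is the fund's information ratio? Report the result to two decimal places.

-0.23

Mean return r̄ = -3.00 / 6 = -0.5000%
Population σ = √[Σ(r − r̄)² / 6] = √[28.9400 / 6] = √4.8233 = 2.1962%
IR = r̄ / tracking error = -0.5000 / 2.1962 = -0.2277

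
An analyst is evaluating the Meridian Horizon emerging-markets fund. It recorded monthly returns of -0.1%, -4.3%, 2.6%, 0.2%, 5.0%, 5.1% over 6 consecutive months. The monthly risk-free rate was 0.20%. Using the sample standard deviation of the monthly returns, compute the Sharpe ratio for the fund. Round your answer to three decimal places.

r̄ = (-0.1 − 4.3 + 2.6 + 0.2 + 5 + 5.1) / 6 = 1.4167%
Sample σ = √[Σ(r − r̄)² / 5] = √[64.2683 / 5] = √12.8537 = 3.5852%
Sharpe = (r̄ − rf) / σ = (1.4167 − 0.2) / 3.5852 = 1.2167 / 3.5852 = 0.3394

0.339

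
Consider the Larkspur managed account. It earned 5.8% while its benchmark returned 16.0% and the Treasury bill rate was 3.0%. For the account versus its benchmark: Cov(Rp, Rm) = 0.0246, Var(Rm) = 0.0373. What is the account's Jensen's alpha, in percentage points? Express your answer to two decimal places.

β = Cov / Var = 0.0246 / 0.0373 = 0.6595
E[R] = Rf + β(Rm − Rf) = 3.0% + 0.6595 × (16.0% − 3.0%) = 11.5735%
α = Rp − E[R] = 5.8% − 11.5735% = -5.7735

-5.77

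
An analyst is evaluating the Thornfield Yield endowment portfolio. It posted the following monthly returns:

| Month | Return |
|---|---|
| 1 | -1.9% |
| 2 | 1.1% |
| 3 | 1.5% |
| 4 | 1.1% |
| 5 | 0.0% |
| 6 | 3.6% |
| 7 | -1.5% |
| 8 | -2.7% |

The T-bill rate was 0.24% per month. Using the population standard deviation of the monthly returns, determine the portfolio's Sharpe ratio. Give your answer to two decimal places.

r̄ = (-1.9 + 1.1 + 1.5 + 1.1 + 0 + 3.6 − 1.5 − 2.7) / 8 = 0.1500%
Σ(r − r̄)² = (-1.9 − 0.1500)² + (1.1 − 0.1500)² + … = 30.6000
population σ = √(30.6000 / 8) = √3.8250 = 1.9558%
Sharpe = (r̄ − rf) / σ = (0.1500 − 0.24) / 1.9558 = -0.0900 / 1.9558 = -0.0460

-0.05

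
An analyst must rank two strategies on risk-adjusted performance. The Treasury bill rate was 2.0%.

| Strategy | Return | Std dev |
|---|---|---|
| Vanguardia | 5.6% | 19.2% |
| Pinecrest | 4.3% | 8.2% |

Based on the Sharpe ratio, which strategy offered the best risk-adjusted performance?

Vanguardia: Sharpe ratio = (5.6% − 2.0%) / 19.2% = 0.188
Pinecrest: Sharpe ratio = (4.3% − 2.0%) / 8.2% = 0.280
Highest: Pinecrest (0.280).

Pinecrest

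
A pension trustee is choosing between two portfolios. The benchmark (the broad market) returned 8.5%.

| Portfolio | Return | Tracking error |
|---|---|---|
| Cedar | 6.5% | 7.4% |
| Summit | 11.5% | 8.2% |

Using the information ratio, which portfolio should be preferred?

Summit

Cedar: IR = (6.5% − 8.5%) / 7.4% = -0.270
Summit: IR = (11.5% − 8.5%) / 8.2% = 0.366
Highest: Summit (0.366).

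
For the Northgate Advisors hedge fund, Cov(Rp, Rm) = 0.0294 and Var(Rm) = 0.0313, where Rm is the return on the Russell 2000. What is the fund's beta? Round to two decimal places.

0.94

β = Cov(Rp, Rm) / Var(Rm) = 0.0294 / 0.0313 = 0.9393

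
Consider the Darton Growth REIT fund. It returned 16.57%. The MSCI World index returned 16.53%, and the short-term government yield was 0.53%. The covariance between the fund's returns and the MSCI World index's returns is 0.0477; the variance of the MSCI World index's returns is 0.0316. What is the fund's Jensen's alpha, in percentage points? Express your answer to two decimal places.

-8.11

β = Cov / Var = 0.0477 / 0.0316 = 1.5095
E[R] = Rf + β(Rm − Rf) = 0.53% + 1.5095 × (16.53% − 0.53%) = 24.6820%
α = Rp − E[R] = 16.57% − 24.6820% = -8.1120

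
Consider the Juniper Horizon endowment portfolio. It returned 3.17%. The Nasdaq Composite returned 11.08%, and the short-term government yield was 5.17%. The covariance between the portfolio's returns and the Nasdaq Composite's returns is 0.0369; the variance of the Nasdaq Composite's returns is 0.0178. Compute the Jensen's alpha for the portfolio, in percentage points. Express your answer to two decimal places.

-14.25

β = Cov / Var = 0.0369 / 0.0178 = 2.0730
E[R] = Rf + β(Rm − Rf) = 5.17% + 2.0730 × (11.08% − 5.17%) = 17.4214%
α = Rp − E[R] = 3.17% − 17.4214% = -14.2514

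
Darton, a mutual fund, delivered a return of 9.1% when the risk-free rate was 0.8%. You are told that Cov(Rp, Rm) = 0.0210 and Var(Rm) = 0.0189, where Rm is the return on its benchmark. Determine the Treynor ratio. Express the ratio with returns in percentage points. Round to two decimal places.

7.47

β = Cov / Var = 0.0210 / 0.0189 = 1.1111
Treynor = (Rp − Rf) / β = (9.1% − 0.8%) / 1.1111 = 8.30 / 1.1111 = 7.4701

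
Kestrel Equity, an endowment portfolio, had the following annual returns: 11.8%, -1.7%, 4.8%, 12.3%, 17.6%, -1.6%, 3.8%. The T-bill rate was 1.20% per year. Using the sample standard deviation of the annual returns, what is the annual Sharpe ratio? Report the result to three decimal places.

r̄ = (11.8 − 1.7 + 4.8 + 12.3 + 17.6 − 1.6 + 3.8) / 7 = 6.7143%
Sample std dev = √[327.6486 / 6] = 7.3897%
Sharpe = (r̄ − rf) / σ = (6.7143 − 1.2) / 7.3897 = 5.5143 / 7.3897 = 0.7462

0.746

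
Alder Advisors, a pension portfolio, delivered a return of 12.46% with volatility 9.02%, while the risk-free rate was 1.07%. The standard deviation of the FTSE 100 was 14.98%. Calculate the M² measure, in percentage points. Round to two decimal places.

Sharpe = (Rp − Rf) / σp = (12.46% − 1.07%) / 9.02% = 1.2627
M² = Rf + Sharpe × σm = 1.07% + 1.2627 × 14.98% = 19.9852%

19.99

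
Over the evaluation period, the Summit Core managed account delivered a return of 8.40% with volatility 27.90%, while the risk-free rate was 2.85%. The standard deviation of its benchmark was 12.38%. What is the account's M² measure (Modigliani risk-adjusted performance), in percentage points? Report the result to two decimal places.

Sharpe = (Rp − Rf) / σp = (8.40% − 2.85%) / 27.90% = 0.1989
M² = Rf + Sharpe × σm = 2.85% + 0.1989 × 12.38% = 5.3124%

5.31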